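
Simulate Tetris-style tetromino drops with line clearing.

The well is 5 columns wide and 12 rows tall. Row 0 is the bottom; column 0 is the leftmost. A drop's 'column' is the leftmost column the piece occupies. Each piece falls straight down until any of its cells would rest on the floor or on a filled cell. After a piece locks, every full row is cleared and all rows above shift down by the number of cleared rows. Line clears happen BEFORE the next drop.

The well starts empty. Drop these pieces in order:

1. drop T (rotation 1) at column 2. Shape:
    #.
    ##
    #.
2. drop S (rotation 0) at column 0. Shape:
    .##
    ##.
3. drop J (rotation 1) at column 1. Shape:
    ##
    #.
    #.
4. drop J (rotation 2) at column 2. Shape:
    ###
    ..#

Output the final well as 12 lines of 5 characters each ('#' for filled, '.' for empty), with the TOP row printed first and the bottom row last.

Answer: .....
.....
.....
.....
..###
.##.#
.#...
.#...
.##..
###..
..##.
..#..

Derivation:
Drop 1: T rot1 at col 2 lands with bottom-row=0; cleared 0 line(s) (total 0); column heights now [0 0 3 2 0], max=3
Drop 2: S rot0 at col 0 lands with bottom-row=2; cleared 0 line(s) (total 0); column heights now [3 4 4 2 0], max=4
Drop 3: J rot1 at col 1 lands with bottom-row=4; cleared 0 line(s) (total 0); column heights now [3 7 7 2 0], max=7
Drop 4: J rot2 at col 2 lands with bottom-row=6; cleared 0 line(s) (total 0); column heights now [3 7 8 8 8], max=8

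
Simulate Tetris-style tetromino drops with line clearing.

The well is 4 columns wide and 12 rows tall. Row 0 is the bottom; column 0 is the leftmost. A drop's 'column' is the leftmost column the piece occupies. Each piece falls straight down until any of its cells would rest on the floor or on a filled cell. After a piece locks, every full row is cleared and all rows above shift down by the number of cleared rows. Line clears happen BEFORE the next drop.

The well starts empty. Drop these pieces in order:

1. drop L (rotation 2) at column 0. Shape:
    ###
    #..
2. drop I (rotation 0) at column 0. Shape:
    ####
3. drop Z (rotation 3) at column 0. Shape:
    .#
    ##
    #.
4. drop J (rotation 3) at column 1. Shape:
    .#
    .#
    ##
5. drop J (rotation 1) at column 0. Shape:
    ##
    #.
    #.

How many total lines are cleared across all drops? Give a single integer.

Answer: 1

Derivation:
Drop 1: L rot2 at col 0 lands with bottom-row=0; cleared 0 line(s) (total 0); column heights now [2 2 2 0], max=2
Drop 2: I rot0 at col 0 lands with bottom-row=2; cleared 1 line(s) (total 1); column heights now [2 2 2 0], max=2
Drop 3: Z rot3 at col 0 lands with bottom-row=2; cleared 0 line(s) (total 1); column heights now [4 5 2 0], max=5
Drop 4: J rot3 at col 1 lands with bottom-row=5; cleared 0 line(s) (total 1); column heights now [4 6 8 0], max=8
Drop 5: J rot1 at col 0 lands with bottom-row=4; cleared 0 line(s) (total 1); column heights now [7 7 8 0], max=8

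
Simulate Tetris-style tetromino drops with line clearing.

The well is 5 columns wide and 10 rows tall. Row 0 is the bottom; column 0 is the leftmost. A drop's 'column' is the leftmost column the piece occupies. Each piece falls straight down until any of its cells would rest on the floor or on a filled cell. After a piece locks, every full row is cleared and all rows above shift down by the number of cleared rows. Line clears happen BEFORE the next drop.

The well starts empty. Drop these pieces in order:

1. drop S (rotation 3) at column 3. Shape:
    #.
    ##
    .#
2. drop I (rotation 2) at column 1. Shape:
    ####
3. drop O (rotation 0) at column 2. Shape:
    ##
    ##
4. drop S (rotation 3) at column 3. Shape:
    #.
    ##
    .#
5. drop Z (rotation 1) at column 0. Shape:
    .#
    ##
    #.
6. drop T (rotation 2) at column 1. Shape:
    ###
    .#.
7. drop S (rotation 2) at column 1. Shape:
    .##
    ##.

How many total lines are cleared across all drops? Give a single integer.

Answer: 1

Derivation:
Drop 1: S rot3 at col 3 lands with bottom-row=0; cleared 0 line(s) (total 0); column heights now [0 0 0 3 2], max=3
Drop 2: I rot2 at col 1 lands with bottom-row=3; cleared 0 line(s) (total 0); column heights now [0 4 4 4 4], max=4
Drop 3: O rot0 at col 2 lands with bottom-row=4; cleared 0 line(s) (total 0); column heights now [0 4 6 6 4], max=6
Drop 4: S rot3 at col 3 lands with bottom-row=5; cleared 0 line(s) (total 0); column heights now [0 4 6 8 7], max=8
Drop 5: Z rot1 at col 0 lands with bottom-row=3; cleared 1 line(s) (total 1); column heights now [4 5 5 7 6], max=7
Drop 6: T rot2 at col 1 lands with bottom-row=6; cleared 0 line(s) (total 1); column heights now [4 8 8 8 6], max=8
Drop 7: S rot2 at col 1 lands with bottom-row=8; cleared 0 line(s) (total 1); column heights now [4 9 10 10 6], max=10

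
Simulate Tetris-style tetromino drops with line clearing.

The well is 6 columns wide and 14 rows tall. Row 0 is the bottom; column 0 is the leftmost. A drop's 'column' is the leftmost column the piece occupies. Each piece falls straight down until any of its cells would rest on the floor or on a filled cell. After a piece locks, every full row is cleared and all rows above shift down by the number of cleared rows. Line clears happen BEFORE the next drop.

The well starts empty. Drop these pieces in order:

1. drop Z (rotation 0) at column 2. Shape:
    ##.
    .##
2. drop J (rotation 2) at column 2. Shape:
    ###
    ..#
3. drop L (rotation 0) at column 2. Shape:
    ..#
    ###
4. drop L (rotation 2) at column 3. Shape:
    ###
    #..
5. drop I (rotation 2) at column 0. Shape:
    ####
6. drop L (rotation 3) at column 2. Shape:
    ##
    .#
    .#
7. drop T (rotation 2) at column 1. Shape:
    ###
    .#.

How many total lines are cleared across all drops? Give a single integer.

Drop 1: Z rot0 at col 2 lands with bottom-row=0; cleared 0 line(s) (total 0); column heights now [0 0 2 2 1 0], max=2
Drop 2: J rot2 at col 2 lands with bottom-row=1; cleared 0 line(s) (total 0); column heights now [0 0 3 3 3 0], max=3
Drop 3: L rot0 at col 2 lands with bottom-row=3; cleared 0 line(s) (total 0); column heights now [0 0 4 4 5 0], max=5
Drop 4: L rot2 at col 3 lands with bottom-row=4; cleared 0 line(s) (total 0); column heights now [0 0 4 6 6 6], max=6
Drop 5: I rot2 at col 0 lands with bottom-row=6; cleared 0 line(s) (total 0); column heights now [7 7 7 7 6 6], max=7
Drop 6: L rot3 at col 2 lands with bottom-row=7; cleared 0 line(s) (total 0); column heights now [7 7 10 10 6 6], max=10
Drop 7: T rot2 at col 1 lands with bottom-row=10; cleared 0 line(s) (total 0); column heights now [7 12 12 12 6 6], max=12

Answer: 0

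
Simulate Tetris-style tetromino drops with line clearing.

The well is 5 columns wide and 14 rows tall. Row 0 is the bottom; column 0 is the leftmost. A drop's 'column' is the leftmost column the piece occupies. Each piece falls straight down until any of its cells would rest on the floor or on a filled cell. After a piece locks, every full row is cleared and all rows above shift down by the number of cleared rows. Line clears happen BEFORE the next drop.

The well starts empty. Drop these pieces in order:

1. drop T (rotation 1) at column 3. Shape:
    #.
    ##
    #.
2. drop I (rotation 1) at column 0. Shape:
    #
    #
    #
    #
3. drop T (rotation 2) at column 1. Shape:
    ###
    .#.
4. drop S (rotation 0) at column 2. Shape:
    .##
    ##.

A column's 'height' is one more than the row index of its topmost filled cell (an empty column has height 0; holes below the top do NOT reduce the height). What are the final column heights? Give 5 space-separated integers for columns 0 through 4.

Drop 1: T rot1 at col 3 lands with bottom-row=0; cleared 0 line(s) (total 0); column heights now [0 0 0 3 2], max=3
Drop 2: I rot1 at col 0 lands with bottom-row=0; cleared 0 line(s) (total 0); column heights now [4 0 0 3 2], max=4
Drop 3: T rot2 at col 1 lands with bottom-row=2; cleared 0 line(s) (total 0); column heights now [4 4 4 4 2], max=4
Drop 4: S rot0 at col 2 lands with bottom-row=4; cleared 0 line(s) (total 0); column heights now [4 4 5 6 6], max=6

Answer: 4 4 5 6 6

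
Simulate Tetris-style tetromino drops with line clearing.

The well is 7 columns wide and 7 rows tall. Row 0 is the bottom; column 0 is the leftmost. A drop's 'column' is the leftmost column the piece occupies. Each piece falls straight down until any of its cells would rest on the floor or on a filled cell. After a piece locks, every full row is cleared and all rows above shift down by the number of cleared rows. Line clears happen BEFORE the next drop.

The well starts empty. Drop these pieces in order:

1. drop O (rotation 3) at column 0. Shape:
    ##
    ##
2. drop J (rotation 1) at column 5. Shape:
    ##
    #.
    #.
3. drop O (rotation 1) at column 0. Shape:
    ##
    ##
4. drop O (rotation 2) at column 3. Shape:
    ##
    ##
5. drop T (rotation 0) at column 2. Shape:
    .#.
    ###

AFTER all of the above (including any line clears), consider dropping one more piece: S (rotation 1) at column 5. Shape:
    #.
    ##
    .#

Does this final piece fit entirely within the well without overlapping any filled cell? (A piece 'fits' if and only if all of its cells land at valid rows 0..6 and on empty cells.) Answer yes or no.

Drop 1: O rot3 at col 0 lands with bottom-row=0; cleared 0 line(s) (total 0); column heights now [2 2 0 0 0 0 0], max=2
Drop 2: J rot1 at col 5 lands with bottom-row=0; cleared 0 line(s) (total 0); column heights now [2 2 0 0 0 3 3], max=3
Drop 3: O rot1 at col 0 lands with bottom-row=2; cleared 0 line(s) (total 0); column heights now [4 4 0 0 0 3 3], max=4
Drop 4: O rot2 at col 3 lands with bottom-row=0; cleared 0 line(s) (total 0); column heights now [4 4 0 2 2 3 3], max=4
Drop 5: T rot0 at col 2 lands with bottom-row=2; cleared 1 line(s) (total 1); column heights now [3 3 0 3 2 2 0], max=3
Test piece S rot1 at col 5 (width 2): heights before test = [3 3 0 3 2 2 0]; fits = True

Answer: yes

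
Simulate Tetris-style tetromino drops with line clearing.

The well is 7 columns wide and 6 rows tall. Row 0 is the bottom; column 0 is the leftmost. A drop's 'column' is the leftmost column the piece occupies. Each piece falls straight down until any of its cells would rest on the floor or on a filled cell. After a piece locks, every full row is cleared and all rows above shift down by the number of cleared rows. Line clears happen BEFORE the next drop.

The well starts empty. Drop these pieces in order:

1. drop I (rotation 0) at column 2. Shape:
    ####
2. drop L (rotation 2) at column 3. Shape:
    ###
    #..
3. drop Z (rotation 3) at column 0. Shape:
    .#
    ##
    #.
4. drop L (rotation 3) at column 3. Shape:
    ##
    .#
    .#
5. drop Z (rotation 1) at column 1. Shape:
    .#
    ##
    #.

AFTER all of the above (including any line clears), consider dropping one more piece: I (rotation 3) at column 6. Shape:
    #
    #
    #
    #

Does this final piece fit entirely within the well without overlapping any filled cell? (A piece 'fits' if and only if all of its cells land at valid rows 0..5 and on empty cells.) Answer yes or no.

Drop 1: I rot0 at col 2 lands with bottom-row=0; cleared 0 line(s) (total 0); column heights now [0 0 1 1 1 1 0], max=1
Drop 2: L rot2 at col 3 lands with bottom-row=1; cleared 0 line(s) (total 0); column heights now [0 0 1 3 3 3 0], max=3
Drop 3: Z rot3 at col 0 lands with bottom-row=0; cleared 0 line(s) (total 0); column heights now [2 3 1 3 3 3 0], max=3
Drop 4: L rot3 at col 3 lands with bottom-row=3; cleared 0 line(s) (total 0); column heights now [2 3 1 6 6 3 0], max=6
Drop 5: Z rot1 at col 1 lands with bottom-row=3; cleared 0 line(s) (total 0); column heights now [2 5 6 6 6 3 0], max=6
Test piece I rot3 at col 6 (width 1): heights before test = [2 5 6 6 6 3 0]; fits = True

Answer: yes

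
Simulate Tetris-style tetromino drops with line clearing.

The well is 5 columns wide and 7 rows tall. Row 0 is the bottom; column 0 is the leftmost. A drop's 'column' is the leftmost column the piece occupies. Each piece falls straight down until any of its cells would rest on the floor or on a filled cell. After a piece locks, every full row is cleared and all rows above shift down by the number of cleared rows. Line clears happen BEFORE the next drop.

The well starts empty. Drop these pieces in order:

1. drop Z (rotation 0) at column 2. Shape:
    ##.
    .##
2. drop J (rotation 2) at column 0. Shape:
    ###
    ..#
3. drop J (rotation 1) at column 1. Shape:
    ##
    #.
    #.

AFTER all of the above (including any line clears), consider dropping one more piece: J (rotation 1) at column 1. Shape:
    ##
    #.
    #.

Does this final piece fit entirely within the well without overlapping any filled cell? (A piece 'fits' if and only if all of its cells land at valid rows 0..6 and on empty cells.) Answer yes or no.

Drop 1: Z rot0 at col 2 lands with bottom-row=0; cleared 0 line(s) (total 0); column heights now [0 0 2 2 1], max=2
Drop 2: J rot2 at col 0 lands with bottom-row=2; cleared 0 line(s) (total 0); column heights now [4 4 4 2 1], max=4
Drop 3: J rot1 at col 1 lands with bottom-row=4; cleared 0 line(s) (total 0); column heights now [4 7 7 2 1], max=7
Test piece J rot1 at col 1 (width 2): heights before test = [4 7 7 2 1]; fits = False

Answer: no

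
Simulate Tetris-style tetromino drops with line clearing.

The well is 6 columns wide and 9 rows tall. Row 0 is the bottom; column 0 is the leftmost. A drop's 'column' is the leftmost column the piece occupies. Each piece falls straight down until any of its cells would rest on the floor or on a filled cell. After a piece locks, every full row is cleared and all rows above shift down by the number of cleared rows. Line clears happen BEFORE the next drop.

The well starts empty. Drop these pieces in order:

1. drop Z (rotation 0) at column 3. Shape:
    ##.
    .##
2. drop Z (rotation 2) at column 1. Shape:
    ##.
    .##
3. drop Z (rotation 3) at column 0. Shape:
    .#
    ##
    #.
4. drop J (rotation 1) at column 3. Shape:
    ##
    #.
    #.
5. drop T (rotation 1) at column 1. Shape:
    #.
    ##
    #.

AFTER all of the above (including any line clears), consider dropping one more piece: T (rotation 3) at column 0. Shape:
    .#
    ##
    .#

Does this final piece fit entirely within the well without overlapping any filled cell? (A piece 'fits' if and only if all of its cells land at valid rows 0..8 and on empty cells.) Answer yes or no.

Drop 1: Z rot0 at col 3 lands with bottom-row=0; cleared 0 line(s) (total 0); column heights now [0 0 0 2 2 1], max=2
Drop 2: Z rot2 at col 1 lands with bottom-row=2; cleared 0 line(s) (total 0); column heights now [0 4 4 3 2 1], max=4
Drop 3: Z rot3 at col 0 lands with bottom-row=3; cleared 0 line(s) (total 0); column heights now [5 6 4 3 2 1], max=6
Drop 4: J rot1 at col 3 lands with bottom-row=3; cleared 0 line(s) (total 0); column heights now [5 6 4 6 6 1], max=6
Drop 5: T rot1 at col 1 lands with bottom-row=6; cleared 0 line(s) (total 0); column heights now [5 9 8 6 6 1], max=9
Test piece T rot3 at col 0 (width 2): heights before test = [5 9 8 6 6 1]; fits = False

Answer: no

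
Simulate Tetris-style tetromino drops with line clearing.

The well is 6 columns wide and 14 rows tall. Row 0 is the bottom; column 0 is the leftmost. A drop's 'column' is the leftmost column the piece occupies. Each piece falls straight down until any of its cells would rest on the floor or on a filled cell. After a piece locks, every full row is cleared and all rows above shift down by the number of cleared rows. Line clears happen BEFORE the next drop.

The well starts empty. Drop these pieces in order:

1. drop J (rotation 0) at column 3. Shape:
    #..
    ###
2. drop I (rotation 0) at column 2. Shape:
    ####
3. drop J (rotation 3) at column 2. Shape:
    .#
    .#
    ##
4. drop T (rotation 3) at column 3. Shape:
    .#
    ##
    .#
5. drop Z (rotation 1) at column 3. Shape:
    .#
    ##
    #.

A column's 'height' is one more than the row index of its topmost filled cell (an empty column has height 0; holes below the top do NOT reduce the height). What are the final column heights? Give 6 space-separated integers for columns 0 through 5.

Drop 1: J rot0 at col 3 lands with bottom-row=0; cleared 0 line(s) (total 0); column heights now [0 0 0 2 1 1], max=2
Drop 2: I rot0 at col 2 lands with bottom-row=2; cleared 0 line(s) (total 0); column heights now [0 0 3 3 3 3], max=3
Drop 3: J rot3 at col 2 lands with bottom-row=3; cleared 0 line(s) (total 0); column heights now [0 0 4 6 3 3], max=6
Drop 4: T rot3 at col 3 lands with bottom-row=5; cleared 0 line(s) (total 0); column heights now [0 0 4 7 8 3], max=8
Drop 5: Z rot1 at col 3 lands with bottom-row=7; cleared 0 line(s) (total 0); column heights now [0 0 4 9 10 3], max=10

Answer: 0 0 4 9 10 3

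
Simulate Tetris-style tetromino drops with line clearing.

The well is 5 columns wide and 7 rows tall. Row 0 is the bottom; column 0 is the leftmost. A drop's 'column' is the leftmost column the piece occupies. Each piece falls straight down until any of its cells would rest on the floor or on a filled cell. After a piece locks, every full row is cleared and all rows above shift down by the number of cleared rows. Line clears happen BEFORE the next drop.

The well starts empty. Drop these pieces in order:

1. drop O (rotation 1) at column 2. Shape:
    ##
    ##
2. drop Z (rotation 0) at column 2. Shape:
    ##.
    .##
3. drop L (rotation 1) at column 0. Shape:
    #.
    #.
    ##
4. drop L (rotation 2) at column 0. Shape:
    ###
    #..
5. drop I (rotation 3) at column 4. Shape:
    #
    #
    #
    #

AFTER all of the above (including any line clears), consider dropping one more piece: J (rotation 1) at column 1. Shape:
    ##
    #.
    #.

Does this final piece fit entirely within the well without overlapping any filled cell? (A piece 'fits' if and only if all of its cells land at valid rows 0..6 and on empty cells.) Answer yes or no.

Answer: no

Derivation:
Drop 1: O rot1 at col 2 lands with bottom-row=0; cleared 0 line(s) (total 0); column heights now [0 0 2 2 0], max=2
Drop 2: Z rot0 at col 2 lands with bottom-row=2; cleared 0 line(s) (total 0); column heights now [0 0 4 4 3], max=4
Drop 3: L rot1 at col 0 lands with bottom-row=0; cleared 0 line(s) (total 0); column heights now [3 1 4 4 3], max=4
Drop 4: L rot2 at col 0 lands with bottom-row=3; cleared 0 line(s) (total 0); column heights now [5 5 5 4 3], max=5
Drop 5: I rot3 at col 4 lands with bottom-row=3; cleared 0 line(s) (total 0); column heights now [5 5 5 4 7], max=7
Test piece J rot1 at col 1 (width 2): heights before test = [5 5 5 4 7]; fits = False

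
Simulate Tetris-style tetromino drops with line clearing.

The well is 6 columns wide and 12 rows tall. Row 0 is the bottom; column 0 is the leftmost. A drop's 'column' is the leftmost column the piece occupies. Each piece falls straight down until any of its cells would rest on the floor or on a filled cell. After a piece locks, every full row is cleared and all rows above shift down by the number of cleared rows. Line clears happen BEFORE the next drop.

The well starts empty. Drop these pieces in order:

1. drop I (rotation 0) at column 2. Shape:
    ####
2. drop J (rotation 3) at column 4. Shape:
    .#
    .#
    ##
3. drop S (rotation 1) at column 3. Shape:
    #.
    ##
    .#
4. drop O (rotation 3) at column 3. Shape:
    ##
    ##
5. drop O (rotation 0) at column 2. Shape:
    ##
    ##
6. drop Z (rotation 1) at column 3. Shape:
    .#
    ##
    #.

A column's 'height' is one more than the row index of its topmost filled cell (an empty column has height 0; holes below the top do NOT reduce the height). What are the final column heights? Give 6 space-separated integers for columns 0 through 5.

Drop 1: I rot0 at col 2 lands with bottom-row=0; cleared 0 line(s) (total 0); column heights now [0 0 1 1 1 1], max=1
Drop 2: J rot3 at col 4 lands with bottom-row=1; cleared 0 line(s) (total 0); column heights now [0 0 1 1 2 4], max=4
Drop 3: S rot1 at col 3 lands with bottom-row=2; cleared 0 line(s) (total 0); column heights now [0 0 1 5 4 4], max=5
Drop 4: O rot3 at col 3 lands with bottom-row=5; cleared 0 line(s) (total 0); column heights now [0 0 1 7 7 4], max=7
Drop 5: O rot0 at col 2 lands with bottom-row=7; cleared 0 line(s) (total 0); column heights now [0 0 9 9 7 4], max=9
Drop 6: Z rot1 at col 3 lands with bottom-row=9; cleared 0 line(s) (total 0); column heights now [0 0 9 11 12 4], max=12

Answer: 0 0 9 11 12 4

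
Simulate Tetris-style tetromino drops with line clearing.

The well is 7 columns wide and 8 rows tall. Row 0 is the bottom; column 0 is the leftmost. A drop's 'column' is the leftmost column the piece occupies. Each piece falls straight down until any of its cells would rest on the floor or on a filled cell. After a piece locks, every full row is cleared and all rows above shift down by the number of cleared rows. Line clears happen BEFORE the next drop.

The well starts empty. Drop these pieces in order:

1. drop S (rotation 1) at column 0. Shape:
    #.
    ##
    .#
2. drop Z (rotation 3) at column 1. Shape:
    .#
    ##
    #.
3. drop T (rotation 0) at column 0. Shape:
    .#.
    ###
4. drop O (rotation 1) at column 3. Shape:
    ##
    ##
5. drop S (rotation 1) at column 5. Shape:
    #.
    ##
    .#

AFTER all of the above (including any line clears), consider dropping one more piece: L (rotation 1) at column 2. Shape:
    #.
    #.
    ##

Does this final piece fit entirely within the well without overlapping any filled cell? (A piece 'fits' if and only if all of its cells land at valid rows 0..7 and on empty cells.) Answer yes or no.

Answer: no

Derivation:
Drop 1: S rot1 at col 0 lands with bottom-row=0; cleared 0 line(s) (total 0); column heights now [3 2 0 0 0 0 0], max=3
Drop 2: Z rot3 at col 1 lands with bottom-row=2; cleared 0 line(s) (total 0); column heights now [3 4 5 0 0 0 0], max=5
Drop 3: T rot0 at col 0 lands with bottom-row=5; cleared 0 line(s) (total 0); column heights now [6 7 6 0 0 0 0], max=7
Drop 4: O rot1 at col 3 lands with bottom-row=0; cleared 0 line(s) (total 0); column heights now [6 7 6 2 2 0 0], max=7
Drop 5: S rot1 at col 5 lands with bottom-row=0; cleared 0 line(s) (total 0); column heights now [6 7 6 2 2 3 2], max=7
Test piece L rot1 at col 2 (width 2): heights before test = [6 7 6 2 2 3 2]; fits = False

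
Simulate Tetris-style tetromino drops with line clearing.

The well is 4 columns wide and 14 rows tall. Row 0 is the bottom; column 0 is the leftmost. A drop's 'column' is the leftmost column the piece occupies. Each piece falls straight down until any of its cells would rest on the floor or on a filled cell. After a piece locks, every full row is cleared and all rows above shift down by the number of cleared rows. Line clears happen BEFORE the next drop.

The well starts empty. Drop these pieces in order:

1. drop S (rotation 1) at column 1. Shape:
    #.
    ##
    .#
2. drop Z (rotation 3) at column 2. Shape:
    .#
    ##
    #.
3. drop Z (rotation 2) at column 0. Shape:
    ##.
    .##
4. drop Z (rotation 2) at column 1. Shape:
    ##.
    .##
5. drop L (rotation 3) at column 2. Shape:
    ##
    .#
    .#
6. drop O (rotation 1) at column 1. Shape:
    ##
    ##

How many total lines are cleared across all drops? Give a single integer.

Answer: 1

Derivation:
Drop 1: S rot1 at col 1 lands with bottom-row=0; cleared 0 line(s) (total 0); column heights now [0 3 2 0], max=3
Drop 2: Z rot3 at col 2 lands with bottom-row=2; cleared 0 line(s) (total 0); column heights now [0 3 4 5], max=5
Drop 3: Z rot2 at col 0 lands with bottom-row=4; cleared 0 line(s) (total 0); column heights now [6 6 5 5], max=6
Drop 4: Z rot2 at col 1 lands with bottom-row=5; cleared 1 line(s) (total 1); column heights now [0 6 6 5], max=6
Drop 5: L rot3 at col 2 lands with bottom-row=5; cleared 0 line(s) (total 1); column heights now [0 6 8 8], max=8
Drop 6: O rot1 at col 1 lands with bottom-row=8; cleared 0 line(s) (total 1); column heights now [0 10 10 8], max=10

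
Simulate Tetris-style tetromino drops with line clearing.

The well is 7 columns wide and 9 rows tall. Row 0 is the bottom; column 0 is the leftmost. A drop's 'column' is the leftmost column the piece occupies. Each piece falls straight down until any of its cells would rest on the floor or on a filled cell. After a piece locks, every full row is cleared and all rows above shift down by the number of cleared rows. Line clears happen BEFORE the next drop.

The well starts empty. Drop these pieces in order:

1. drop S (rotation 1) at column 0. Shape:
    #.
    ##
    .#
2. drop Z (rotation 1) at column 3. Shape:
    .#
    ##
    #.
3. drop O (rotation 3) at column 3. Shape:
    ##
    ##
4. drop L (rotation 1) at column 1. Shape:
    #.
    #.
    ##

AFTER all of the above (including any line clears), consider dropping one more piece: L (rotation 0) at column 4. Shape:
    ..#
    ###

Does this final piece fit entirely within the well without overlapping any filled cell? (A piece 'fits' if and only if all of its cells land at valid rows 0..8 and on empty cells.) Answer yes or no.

Answer: yes

Derivation:
Drop 1: S rot1 at col 0 lands with bottom-row=0; cleared 0 line(s) (total 0); column heights now [3 2 0 0 0 0 0], max=3
Drop 2: Z rot1 at col 3 lands with bottom-row=0; cleared 0 line(s) (total 0); column heights now [3 2 0 2 3 0 0], max=3
Drop 3: O rot3 at col 3 lands with bottom-row=3; cleared 0 line(s) (total 0); column heights now [3 2 0 5 5 0 0], max=5
Drop 4: L rot1 at col 1 lands with bottom-row=2; cleared 0 line(s) (total 0); column heights now [3 5 3 5 5 0 0], max=5
Test piece L rot0 at col 4 (width 3): heights before test = [3 5 3 5 5 0 0]; fits = True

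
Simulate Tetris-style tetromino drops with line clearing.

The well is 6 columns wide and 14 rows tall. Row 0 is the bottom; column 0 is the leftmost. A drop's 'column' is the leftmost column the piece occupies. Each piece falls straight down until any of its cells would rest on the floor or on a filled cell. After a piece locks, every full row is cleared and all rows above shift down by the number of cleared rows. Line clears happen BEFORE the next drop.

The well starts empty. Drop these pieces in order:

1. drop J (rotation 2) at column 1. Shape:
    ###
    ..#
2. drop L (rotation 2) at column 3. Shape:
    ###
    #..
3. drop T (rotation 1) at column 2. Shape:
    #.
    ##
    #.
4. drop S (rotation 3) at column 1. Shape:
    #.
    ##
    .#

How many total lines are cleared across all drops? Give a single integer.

Answer: 0

Derivation:
Drop 1: J rot2 at col 1 lands with bottom-row=0; cleared 0 line(s) (total 0); column heights now [0 2 2 2 0 0], max=2
Drop 2: L rot2 at col 3 lands with bottom-row=2; cleared 0 line(s) (total 0); column heights now [0 2 2 4 4 4], max=4
Drop 3: T rot1 at col 2 lands with bottom-row=3; cleared 0 line(s) (total 0); column heights now [0 2 6 5 4 4], max=6
Drop 4: S rot3 at col 1 lands with bottom-row=6; cleared 0 line(s) (total 0); column heights now [0 9 8 5 4 4], max=9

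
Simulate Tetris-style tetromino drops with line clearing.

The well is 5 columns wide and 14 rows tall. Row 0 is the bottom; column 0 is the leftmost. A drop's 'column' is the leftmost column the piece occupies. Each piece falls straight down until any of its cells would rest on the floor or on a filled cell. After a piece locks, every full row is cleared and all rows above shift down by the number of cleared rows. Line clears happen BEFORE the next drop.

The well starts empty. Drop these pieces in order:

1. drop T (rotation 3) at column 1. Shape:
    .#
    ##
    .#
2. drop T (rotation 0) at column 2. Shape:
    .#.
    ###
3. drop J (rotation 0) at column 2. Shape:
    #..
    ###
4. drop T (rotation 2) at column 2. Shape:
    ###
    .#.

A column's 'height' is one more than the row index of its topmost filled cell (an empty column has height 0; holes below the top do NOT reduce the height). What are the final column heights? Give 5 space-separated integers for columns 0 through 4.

Answer: 0 2 8 8 8

Derivation:
Drop 1: T rot3 at col 1 lands with bottom-row=0; cleared 0 line(s) (total 0); column heights now [0 2 3 0 0], max=3
Drop 2: T rot0 at col 2 lands with bottom-row=3; cleared 0 line(s) (total 0); column heights now [0 2 4 5 4], max=5
Drop 3: J rot0 at col 2 lands with bottom-row=5; cleared 0 line(s) (total 0); column heights now [0 2 7 6 6], max=7
Drop 4: T rot2 at col 2 lands with bottom-row=6; cleared 0 line(s) (total 0); column heights now [0 2 8 8 8], max=8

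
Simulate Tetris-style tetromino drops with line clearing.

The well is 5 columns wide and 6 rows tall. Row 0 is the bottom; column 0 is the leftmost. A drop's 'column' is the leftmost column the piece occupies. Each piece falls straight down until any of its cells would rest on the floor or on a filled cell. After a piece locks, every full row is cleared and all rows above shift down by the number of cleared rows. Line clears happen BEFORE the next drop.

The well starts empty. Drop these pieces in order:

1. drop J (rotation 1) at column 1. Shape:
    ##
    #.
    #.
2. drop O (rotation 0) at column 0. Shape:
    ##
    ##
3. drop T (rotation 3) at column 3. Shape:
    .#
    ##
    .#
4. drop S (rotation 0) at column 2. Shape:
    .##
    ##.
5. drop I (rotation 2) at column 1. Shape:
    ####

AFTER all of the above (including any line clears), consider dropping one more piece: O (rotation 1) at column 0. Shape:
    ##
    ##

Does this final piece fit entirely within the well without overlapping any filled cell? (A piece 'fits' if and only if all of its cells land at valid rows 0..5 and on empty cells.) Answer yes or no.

Drop 1: J rot1 at col 1 lands with bottom-row=0; cleared 0 line(s) (total 0); column heights now [0 3 3 0 0], max=3
Drop 2: O rot0 at col 0 lands with bottom-row=3; cleared 0 line(s) (total 0); column heights now [5 5 3 0 0], max=5
Drop 3: T rot3 at col 3 lands with bottom-row=0; cleared 0 line(s) (total 0); column heights now [5 5 3 2 3], max=5
Drop 4: S rot0 at col 2 lands with bottom-row=3; cleared 0 line(s) (total 0); column heights now [5 5 4 5 5], max=5
Drop 5: I rot2 at col 1 lands with bottom-row=5; cleared 0 line(s) (total 0); column heights now [5 6 6 6 6], max=6
Test piece O rot1 at col 0 (width 2): heights before test = [5 6 6 6 6]; fits = False

Answer: no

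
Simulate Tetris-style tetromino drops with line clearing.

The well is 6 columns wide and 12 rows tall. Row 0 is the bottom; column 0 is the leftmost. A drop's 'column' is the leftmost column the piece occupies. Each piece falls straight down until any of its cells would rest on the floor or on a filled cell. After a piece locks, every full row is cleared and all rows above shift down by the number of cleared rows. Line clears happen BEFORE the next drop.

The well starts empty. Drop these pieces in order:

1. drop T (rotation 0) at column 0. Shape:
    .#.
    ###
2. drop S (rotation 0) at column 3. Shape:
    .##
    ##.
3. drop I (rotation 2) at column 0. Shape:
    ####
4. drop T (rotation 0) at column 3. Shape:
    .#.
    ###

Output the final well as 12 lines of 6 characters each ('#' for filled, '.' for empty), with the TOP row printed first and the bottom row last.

Drop 1: T rot0 at col 0 lands with bottom-row=0; cleared 0 line(s) (total 0); column heights now [1 2 1 0 0 0], max=2
Drop 2: S rot0 at col 3 lands with bottom-row=0; cleared 0 line(s) (total 0); column heights now [1 2 1 1 2 2], max=2
Drop 3: I rot2 at col 0 lands with bottom-row=2; cleared 0 line(s) (total 0); column heights now [3 3 3 3 2 2], max=3
Drop 4: T rot0 at col 3 lands with bottom-row=3; cleared 0 line(s) (total 0); column heights now [3 3 3 4 5 4], max=5

Answer: ......
......
......
......
......
......
......
....#.
...###
####..
.#..##
#####.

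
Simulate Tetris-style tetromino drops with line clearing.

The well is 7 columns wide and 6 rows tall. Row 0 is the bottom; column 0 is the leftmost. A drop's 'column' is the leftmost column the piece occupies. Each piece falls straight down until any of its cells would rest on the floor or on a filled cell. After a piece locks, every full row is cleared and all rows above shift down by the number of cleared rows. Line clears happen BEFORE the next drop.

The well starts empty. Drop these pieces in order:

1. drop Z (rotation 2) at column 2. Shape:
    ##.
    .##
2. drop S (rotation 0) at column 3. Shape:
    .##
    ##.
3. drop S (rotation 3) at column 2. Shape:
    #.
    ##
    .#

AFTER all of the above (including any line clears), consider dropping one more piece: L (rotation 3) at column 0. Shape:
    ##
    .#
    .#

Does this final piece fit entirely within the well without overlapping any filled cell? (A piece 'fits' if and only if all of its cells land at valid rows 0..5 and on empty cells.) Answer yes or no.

Answer: yes

Derivation:
Drop 1: Z rot2 at col 2 lands with bottom-row=0; cleared 0 line(s) (total 0); column heights now [0 0 2 2 1 0 0], max=2
Drop 2: S rot0 at col 3 lands with bottom-row=2; cleared 0 line(s) (total 0); column heights now [0 0 2 3 4 4 0], max=4
Drop 3: S rot3 at col 2 lands with bottom-row=3; cleared 0 line(s) (total 0); column heights now [0 0 6 5 4 4 0], max=6
Test piece L rot3 at col 0 (width 2): heights before test = [0 0 6 5 4 4 0]; fits = True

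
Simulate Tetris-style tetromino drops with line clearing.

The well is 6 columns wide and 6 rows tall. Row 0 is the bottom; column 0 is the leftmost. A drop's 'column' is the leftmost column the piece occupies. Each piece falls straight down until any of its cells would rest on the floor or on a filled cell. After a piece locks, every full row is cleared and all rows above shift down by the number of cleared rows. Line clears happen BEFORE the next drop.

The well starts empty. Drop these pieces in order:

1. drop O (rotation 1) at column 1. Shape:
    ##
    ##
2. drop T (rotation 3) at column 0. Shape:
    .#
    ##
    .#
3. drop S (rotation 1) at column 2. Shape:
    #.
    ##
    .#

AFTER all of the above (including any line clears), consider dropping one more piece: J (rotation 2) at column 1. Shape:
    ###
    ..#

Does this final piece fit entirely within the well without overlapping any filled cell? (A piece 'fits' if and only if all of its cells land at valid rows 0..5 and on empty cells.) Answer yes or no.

Drop 1: O rot1 at col 1 lands with bottom-row=0; cleared 0 line(s) (total 0); column heights now [0 2 2 0 0 0], max=2
Drop 2: T rot3 at col 0 lands with bottom-row=2; cleared 0 line(s) (total 0); column heights now [4 5 2 0 0 0], max=5
Drop 3: S rot1 at col 2 lands with bottom-row=1; cleared 0 line(s) (total 0); column heights now [4 5 4 3 0 0], max=5
Test piece J rot2 at col 1 (width 3): heights before test = [4 5 4 3 0 0]; fits = True

Answer: yes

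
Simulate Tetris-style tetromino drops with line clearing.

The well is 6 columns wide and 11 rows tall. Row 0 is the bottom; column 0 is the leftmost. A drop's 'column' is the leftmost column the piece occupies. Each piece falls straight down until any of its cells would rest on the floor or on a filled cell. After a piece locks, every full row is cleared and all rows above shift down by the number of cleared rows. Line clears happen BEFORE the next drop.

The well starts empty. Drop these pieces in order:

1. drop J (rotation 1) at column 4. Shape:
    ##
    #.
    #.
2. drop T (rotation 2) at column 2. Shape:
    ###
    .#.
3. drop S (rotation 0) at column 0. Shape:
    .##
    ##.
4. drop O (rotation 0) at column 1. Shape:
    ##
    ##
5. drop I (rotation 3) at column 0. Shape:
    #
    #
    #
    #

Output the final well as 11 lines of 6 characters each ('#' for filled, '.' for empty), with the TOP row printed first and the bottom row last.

Drop 1: J rot1 at col 4 lands with bottom-row=0; cleared 0 line(s) (total 0); column heights now [0 0 0 0 3 3], max=3
Drop 2: T rot2 at col 2 lands with bottom-row=2; cleared 0 line(s) (total 0); column heights now [0 0 4 4 4 3], max=4
Drop 3: S rot0 at col 0 lands with bottom-row=3; cleared 0 line(s) (total 0); column heights now [4 5 5 4 4 3], max=5
Drop 4: O rot0 at col 1 lands with bottom-row=5; cleared 0 line(s) (total 0); column heights now [4 7 7 4 4 3], max=7
Drop 5: I rot3 at col 0 lands with bottom-row=4; cleared 0 line(s) (total 0); column heights now [8 7 7 4 4 3], max=8

Answer: ......
......
......
#.....
###...
###...
###...
#####.
...###
....#.
....#.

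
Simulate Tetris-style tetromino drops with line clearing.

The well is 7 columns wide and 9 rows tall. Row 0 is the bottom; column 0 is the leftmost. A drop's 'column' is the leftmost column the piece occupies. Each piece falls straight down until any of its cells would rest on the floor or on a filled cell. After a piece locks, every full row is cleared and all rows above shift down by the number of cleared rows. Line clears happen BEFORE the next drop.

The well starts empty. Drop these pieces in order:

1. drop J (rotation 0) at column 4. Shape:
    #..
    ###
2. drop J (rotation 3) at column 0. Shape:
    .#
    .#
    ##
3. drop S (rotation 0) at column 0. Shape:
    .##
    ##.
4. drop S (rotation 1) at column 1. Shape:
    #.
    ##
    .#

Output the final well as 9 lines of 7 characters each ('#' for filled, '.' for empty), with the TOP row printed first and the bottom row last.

Drop 1: J rot0 at col 4 lands with bottom-row=0; cleared 0 line(s) (total 0); column heights now [0 0 0 0 2 1 1], max=2
Drop 2: J rot3 at col 0 lands with bottom-row=0; cleared 0 line(s) (total 0); column heights now [1 3 0 0 2 1 1], max=3
Drop 3: S rot0 at col 0 lands with bottom-row=3; cleared 0 line(s) (total 0); column heights now [4 5 5 0 2 1 1], max=5
Drop 4: S rot1 at col 1 lands with bottom-row=5; cleared 0 line(s) (total 0); column heights now [4 8 7 0 2 1 1], max=8

Answer: .......
.#.....
.##....
..#....
.##....
##.....
.#.....
.#..#..
##..###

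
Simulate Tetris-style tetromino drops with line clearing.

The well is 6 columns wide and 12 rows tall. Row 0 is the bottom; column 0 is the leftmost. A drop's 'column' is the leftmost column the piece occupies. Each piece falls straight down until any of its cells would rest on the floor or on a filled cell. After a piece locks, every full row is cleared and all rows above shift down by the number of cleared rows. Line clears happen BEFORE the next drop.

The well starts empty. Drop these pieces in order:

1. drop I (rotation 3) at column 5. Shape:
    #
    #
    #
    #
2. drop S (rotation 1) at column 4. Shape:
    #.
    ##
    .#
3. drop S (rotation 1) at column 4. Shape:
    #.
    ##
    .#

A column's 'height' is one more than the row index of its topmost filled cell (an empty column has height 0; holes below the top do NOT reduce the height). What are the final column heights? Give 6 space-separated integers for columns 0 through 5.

Drop 1: I rot3 at col 5 lands with bottom-row=0; cleared 0 line(s) (total 0); column heights now [0 0 0 0 0 4], max=4
Drop 2: S rot1 at col 4 lands with bottom-row=4; cleared 0 line(s) (total 0); column heights now [0 0 0 0 7 6], max=7
Drop 3: S rot1 at col 4 lands with bottom-row=6; cleared 0 line(s) (total 0); column heights now [0 0 0 0 9 8], max=9

Answer: 0 0 0 0 9 8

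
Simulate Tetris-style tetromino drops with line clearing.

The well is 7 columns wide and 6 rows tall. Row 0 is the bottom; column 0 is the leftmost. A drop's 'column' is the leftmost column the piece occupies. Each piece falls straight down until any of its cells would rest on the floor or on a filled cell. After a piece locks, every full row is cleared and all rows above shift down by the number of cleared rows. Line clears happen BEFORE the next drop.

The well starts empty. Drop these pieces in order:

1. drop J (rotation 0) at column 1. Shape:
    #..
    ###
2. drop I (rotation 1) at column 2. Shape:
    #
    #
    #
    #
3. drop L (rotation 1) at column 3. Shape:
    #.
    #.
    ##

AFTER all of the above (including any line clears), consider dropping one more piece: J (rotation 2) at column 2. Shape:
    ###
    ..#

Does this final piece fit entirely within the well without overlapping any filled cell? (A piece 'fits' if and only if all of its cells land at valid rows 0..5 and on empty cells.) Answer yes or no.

Drop 1: J rot0 at col 1 lands with bottom-row=0; cleared 0 line(s) (total 0); column heights now [0 2 1 1 0 0 0], max=2
Drop 2: I rot1 at col 2 lands with bottom-row=1; cleared 0 line(s) (total 0); column heights now [0 2 5 1 0 0 0], max=5
Drop 3: L rot1 at col 3 lands with bottom-row=1; cleared 0 line(s) (total 0); column heights now [0 2 5 4 2 0 0], max=5
Test piece J rot2 at col 2 (width 3): heights before test = [0 2 5 4 2 0 0]; fits = True

Answer: yes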